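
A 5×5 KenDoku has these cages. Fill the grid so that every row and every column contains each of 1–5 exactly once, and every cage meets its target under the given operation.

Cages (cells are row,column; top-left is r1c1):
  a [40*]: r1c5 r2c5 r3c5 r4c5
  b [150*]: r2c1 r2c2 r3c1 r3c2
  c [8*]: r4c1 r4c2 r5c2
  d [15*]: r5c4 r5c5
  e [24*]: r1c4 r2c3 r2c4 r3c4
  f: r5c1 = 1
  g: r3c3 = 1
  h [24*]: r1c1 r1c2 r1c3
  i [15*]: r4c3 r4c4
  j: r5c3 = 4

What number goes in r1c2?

G is a freebie, which forces r3c3 = 1.
F is a freebie, so r5c1 = 1.
Cage j is given; hence r5c3 = 4.
Cage c needs product 8; hence r4c1 = 4.
Cage c has product 8, which forces r4c2 = 1.
4 is placed in row 5, which forces r5c2 = 2.
Cage h has product 24, leaving r1c2 = 4.
In row 1, 5 can only go at r1c5, so r1c5 = 5.
The 4 cells of cage a must have product 40, which forces r2c5 = 1.
The 4 cells of cage a must have product 40, leaving r3c5 = 4.
Column 5 already has 5; hence r4c5 = 2.
Cage d needs two cells with product 15, leaving r5c4 = 5.
Column 5 already has 5; hence r5c5 = 3.
Cage e has product 24; hence r1c4 = 1.
The 4 cells of cage e must have product 24, which forces r2c4 = 4.
Cage i needs two cells with product 15, leaving r4c3 = 5.
Column 4 already has 5, so r4c4 = 3.
Cage e has product 24, so r2c3 = 3.
Column 4 now contains 3, so r3c4 = 2.
The 3 cells of cage h must have product 24, so r1c1 = 3.
3 is placed in column 3, leaving r1c3 = 2.
The 4 cells of cage b must have product 150, which forces r2c1 = 2.
Row 2 now contains 3; hence r2c2 = 5.
Row 3 now contains 2, which forces r3c1 = 5.
Cage b has product 150, which forces r3c2 = 3.
Filled in: 3 4 2 1 5 / 2 5 3 4 1 / 5 3 1 2 4 / 4 1 5 3 2 / 1 2 4 5 3.

4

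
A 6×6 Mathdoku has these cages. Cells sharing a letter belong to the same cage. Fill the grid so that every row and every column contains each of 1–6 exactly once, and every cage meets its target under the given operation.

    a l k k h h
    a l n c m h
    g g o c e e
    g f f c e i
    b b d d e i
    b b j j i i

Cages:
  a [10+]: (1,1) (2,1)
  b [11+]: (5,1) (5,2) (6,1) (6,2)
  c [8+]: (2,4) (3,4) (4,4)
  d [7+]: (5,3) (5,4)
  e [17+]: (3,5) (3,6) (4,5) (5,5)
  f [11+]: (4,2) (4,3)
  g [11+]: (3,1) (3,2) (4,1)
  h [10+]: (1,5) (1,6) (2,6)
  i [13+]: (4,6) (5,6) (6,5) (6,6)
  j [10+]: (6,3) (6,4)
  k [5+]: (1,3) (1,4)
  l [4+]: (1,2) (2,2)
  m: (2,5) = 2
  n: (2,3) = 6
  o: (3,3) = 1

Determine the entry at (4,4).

N is a freebie, leaving (2,3) = 6.
Cage m is a single given cell, which forces (2,5) = 2.
Cage o is a single given cell, leaving (3,3) = 1.
6 is placed in column 3, which forces (4,3) = 5.
6 is placed in column 3, so (6,3) = 4.
4 is placed in row 6, so (6,4) = 6.
The two cells of cage a must have sum 10; hence (1,1) = 6.
Row 2 now contains 6; hence (2,1) = 4.
Row 4 now contains 5, so (4,2) = 6.
Cage g has sum 11, so (3,1) = 5.
{2, 3} are confined to (1,3) and (1,4) in row 1, which forces (1,2) = 1.
Cage l needs two cells with sum 4, so (2,2) = 3.
Column 2 already has 3, leaving (3,2) = 4.
The 3 cells of cage h must have sum 10, so (2,6) = 1.
Cage e needs sum 17, leaving (3,5) = 6.
Cage g has sum 11, leaving (4,1) = 2.
The 4 cells of cage e must have sum 17; hence (5,5) = 5.
Column 5 already has 5; hence (1,5) = 4.
Cage h needs sum 10; hence (1,6) = 5.
Row 2 now contains 1; hence (2,4) = 5.
Cage c has sum 8, which forces (3,4) = 2.
Row 3 now contains 2, which forces (3,6) = 3.
The 3 cells of cage c must have sum 8, leaving (4,4) = 1.
4 is placed in column 5; hence (4,5) = 3.
Column 6 already has 3; hence (4,6) = 4.
5 is placed in row 5, leaving (5,2) = 2.
Cage d needs two cells with sum 7, which forces (5,3) = 3.
5 is placed in row 5, so (5,4) = 4.
Row 5 now contains 2, so (5,6) = 6.
Cage b needs sum 11; hence (6,2) = 5.
Column 5 now contains 3; hence (6,5) = 1.
Column 6 already has 5, which forces (6,6) = 2.
3 is placed in column 3, so (1,3) = 2.
Column 4 already has 2; hence (1,4) = 3.
Row 5 already has 3, so (5,1) = 1.
1 is placed in row 6; hence (6,1) = 3.
The full grid is 6 1 2 3 4 5 / 4 3 6 5 2 1 / 5 4 1 2 6 3 / 2 6 5 1 3 4 / 1 2 3 4 5 6 / 3 5 4 6 1 2.

1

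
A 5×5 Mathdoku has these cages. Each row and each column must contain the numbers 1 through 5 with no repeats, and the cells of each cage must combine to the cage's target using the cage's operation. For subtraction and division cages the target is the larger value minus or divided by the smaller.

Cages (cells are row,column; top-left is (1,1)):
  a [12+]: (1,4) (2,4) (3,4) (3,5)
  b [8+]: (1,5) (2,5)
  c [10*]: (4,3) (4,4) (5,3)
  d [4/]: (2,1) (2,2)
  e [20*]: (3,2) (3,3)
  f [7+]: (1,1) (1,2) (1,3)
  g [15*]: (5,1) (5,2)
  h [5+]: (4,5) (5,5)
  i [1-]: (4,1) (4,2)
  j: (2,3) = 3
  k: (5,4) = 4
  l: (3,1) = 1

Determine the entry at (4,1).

3

J is a freebie, leaving (2,3) = 3.
Row 2 now contains 3, so (2,5) = 5.
Cage l is a single given cell; hence (3,1) = 1.
Cage k is given, so (5,4) = 4.
Column 5 now contains 5; hence (1,5) = 3.
Column 1 now contains 1; hence (2,1) = 4.
Cage d needs two cells with quotient 4, leaving (2,2) = 1.
1 is placed in row 2, leaving (2,4) = 2.
4 is placed in column 1, leaving (1,1) = 2.
Cage f has sum 7, which forces (1,2) = 4.
The 3 cells of cage f must have sum 7, so (1,3) = 1.
Row 1 now contains 1, which forces (1,4) = 5.
Column 2 now contains 4; hence (3,2) = 5.
5 is placed in row 3; hence (3,3) = 4.
Column 4 already has 5; hence (3,4) = 3.
4 is placed in row 3; hence (3,5) = 2.
Column 4 already has 5; hence (4,4) = 1.
Cage h needs two cells with sum 5, so (4,5) = 4.
Column 2 now contains 5, which forces (5,2) = 3.
The two cells of cage h must have sum 5; hence (5,5) = 1.
Cage i needs two cells with difference 1, leaving (4,1) = 3.
Column 2 already has 3, which forces (4,2) = 2.
Row 4 already has 2, leaving (4,3) = 5.
Row 5 already has 3, leaving (5,1) = 5.
Column 3 already has 5, so (5,3) = 2.
Filled in: 2 4 1 5 3 / 4 1 3 2 5 / 1 5 4 3 2 / 3 2 5 1 4 / 5 3 2 4 1.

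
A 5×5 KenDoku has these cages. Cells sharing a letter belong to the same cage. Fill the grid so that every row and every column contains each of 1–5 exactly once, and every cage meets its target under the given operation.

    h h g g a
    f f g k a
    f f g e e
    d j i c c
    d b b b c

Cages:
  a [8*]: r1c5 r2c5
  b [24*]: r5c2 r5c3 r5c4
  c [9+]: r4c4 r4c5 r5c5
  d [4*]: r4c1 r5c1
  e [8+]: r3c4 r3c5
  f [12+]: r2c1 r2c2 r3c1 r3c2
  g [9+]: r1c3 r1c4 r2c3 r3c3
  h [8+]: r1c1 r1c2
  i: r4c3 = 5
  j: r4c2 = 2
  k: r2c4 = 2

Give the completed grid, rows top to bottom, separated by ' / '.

Cage k is given, leaving r2c4 = 2.
Row 2 already has 2, which forces r2c5 = 4.
Cage j is given, leaving r4c2 = 2.
I is a freebie, which forces r4c3 = 5.
4 is placed in column 5, leaving r1c5 = 2.
Cage b needs product 24, so r5c3 = 2.
2 is placed in column 5, so r5c5 = 5.
Cage g has sum 9, which forces r1c4 = 1.
Cage e's pair has sum 8, so r3c4 = 5.
Column 5 already has 5, so r3c5 = 3.
Column 4 now contains 1; hence r4c4 = 3.
3 is placed in column 5, leaving r4c5 = 1.
3 is placed in column 4, which forces r5c4 = 4.
Cage f has sum 12; hence r3c1 = 2.
The 4 cells of cage f must have sum 12; hence r3c2 = 4.
Row 3 now contains 4; hence r3c3 = 1.
Row 4 now contains 1, so r4c1 = 4.
Row 5 now contains 4; hence r5c1 = 1.
Row 5 now contains 4, so r5c2 = 3.
Cage h's pair has sum 8, so r1c1 = 3.
Column 2 already has 3, so r1c2 = 5.
Cage g needs sum 9, leaving r1c3 = 4.
1 is placed in column 1, which forces r2c1 = 5.
Cage f has sum 12; hence r2c2 = 1.
1 is placed in column 3, which forces r2c3 = 3.

3 5 4 1 2 / 5 1 3 2 4 / 2 4 1 5 3 / 4 2 5 3 1 / 1 3 2 4 5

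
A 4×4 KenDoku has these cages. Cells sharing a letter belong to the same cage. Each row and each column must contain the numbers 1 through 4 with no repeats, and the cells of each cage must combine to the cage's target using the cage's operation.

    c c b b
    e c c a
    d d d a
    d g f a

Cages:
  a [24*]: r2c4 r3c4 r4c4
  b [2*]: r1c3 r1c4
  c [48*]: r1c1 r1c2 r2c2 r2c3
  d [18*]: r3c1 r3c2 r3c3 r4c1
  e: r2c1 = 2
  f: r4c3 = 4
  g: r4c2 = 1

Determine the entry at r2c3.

Cage e is a single given cell, so r2c1 = 2.
2 is placed in column 1, which forces r3c1 = 1.
Cage d needs product 18; hence r4c1 = 3.
G is a freebie; hence r4c2 = 1.
F is a freebie, leaving r4c3 = 4.
Row 4 already has 4; hence r4c4 = 2.
3 is placed in column 1, which forces r1c1 = 4.
Cage c needs product 48; hence r1c2 = 3.
Cage b's pair has product 2, so r1c3 = 2.
2 is placed in column 4; hence r1c4 = 1.
The 4 cells of cage c must have product 48, which forces r2c2 = 4.
Cage c needs product 48, leaving r2c3 = 1.
Row 2 now contains 4, leaving r2c4 = 3.
Column 2 now contains 3, which forces r3c2 = 2.
2 is placed in column 3, so r3c3 = 3.
Column 4 now contains 3, so r3c4 = 4.
The full grid is 4 3 2 1 / 2 4 1 3 / 1 2 3 4 / 3 1 4 2.

1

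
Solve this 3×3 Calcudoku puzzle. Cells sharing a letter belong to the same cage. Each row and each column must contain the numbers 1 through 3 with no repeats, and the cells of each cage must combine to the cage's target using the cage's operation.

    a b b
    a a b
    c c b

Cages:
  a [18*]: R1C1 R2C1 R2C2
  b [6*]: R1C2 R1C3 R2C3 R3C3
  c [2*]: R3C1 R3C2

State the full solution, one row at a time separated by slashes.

The 3 cells of cage a must have product 18; hence R1C1 = 3.
Cage b has product 6, which forces R1C2 = 1.
Row 1 already has 3; hence R1C3 = 2.
The 3 cells of cage a must have product 18, leaving R2C1 = 2.
The 3 cells of cage a must have product 18, which forces R2C2 = 3.
Row 2 already has 3, leaving R2C3 = 1.
Column 1 already has 2; hence R3C1 = 1.
Column 2 already has 1; hence R3C2 = 2.
1 is placed in column 3; hence R3C3 = 3.

3 1 2 / 2 3 1 / 1 2 3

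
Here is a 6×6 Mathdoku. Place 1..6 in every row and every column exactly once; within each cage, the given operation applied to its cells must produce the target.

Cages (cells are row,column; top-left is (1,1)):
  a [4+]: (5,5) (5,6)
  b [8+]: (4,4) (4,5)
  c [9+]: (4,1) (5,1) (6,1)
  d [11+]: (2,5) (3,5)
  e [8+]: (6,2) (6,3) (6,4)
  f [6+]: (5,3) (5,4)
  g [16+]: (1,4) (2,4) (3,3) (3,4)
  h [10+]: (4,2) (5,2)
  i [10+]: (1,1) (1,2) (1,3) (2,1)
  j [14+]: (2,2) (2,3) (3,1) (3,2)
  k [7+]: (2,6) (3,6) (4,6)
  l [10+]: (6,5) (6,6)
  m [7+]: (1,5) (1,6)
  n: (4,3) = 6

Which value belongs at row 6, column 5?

4

Cage n is a single given cell; hence (4,3) = 6.
6 is placed in row 4; hence (4,2) = 4.
The two cells of cage h must have sum 10; hence (5,2) = 6.
Column 5 needs a 2, and only (1,5) is open for it.
Cage m needs two cells with sum 7, so (1,6) = 5.
Cage i has sum 10, so (2,1) = 2.
Row 1 needs a 6, and only (1,4) is open for it.
In row 2, 6 can only go at (2,5), so (2,5) = 6.
Column 5 already has 6; hence (3,5) = 5.
Column 5 now contains 5; hence (4,5) = 3.
Column 5 already has 3, which forces (5,5) = 1.
Row 5 now contains 1, which forces (5,6) = 3.
Column 5 already has 6, leaving (6,5) = 4.
Cage l needs two cells with sum 10, so (6,6) = 6.
Cage c has sum 9, so (4,1) = 1.
3 is placed in row 4, so (4,4) = 5.
1 is placed in row 4, leaving (4,6) = 2.
3 is placed in row 5, so (5,1) = 5.
The 3 cells of cage c must have sum 9, leaving (6,1) = 3.
Column 1 already has 3, so (1,1) = 4.
Column 1 already has 4, which forces (3,1) = 6.
Column 4 needs a 1, and only (6,4) is open for it.
In column 4, 3 can only go at (2,4), so (2,4) = 3.
The 4 cells of cage g must have sum 16, leaving (3,3) = 3.
Cage g has sum 16, which forces (3,4) = 4.
4 is placed in row 3, which forces (3,6) = 1.
Column 4 already has 4, leaving (5,4) = 2.
Cage i needs sum 10, so (1,2) = 3.
3 is placed in column 3; hence (1,3) = 1.
1 is placed in column 3, so (2,3) = 5.
Column 6 now contains 1, so (2,6) = 4.
Row 3 already has 3, so (3,2) = 2.
Row 5 already has 2, so (5,3) = 4.
Column 2 already has 2, leaving (6,2) = 5.
Column 3 now contains 5, so (6,3) = 2.
5 is placed in row 2; hence (2,2) = 1.
The full grid is 4 3 1 6 2 5 / 2 1 5 3 6 4 / 6 2 3 4 5 1 / 1 4 6 5 3 2 / 5 6 4 2 1 3 / 3 5 2 1 4 6.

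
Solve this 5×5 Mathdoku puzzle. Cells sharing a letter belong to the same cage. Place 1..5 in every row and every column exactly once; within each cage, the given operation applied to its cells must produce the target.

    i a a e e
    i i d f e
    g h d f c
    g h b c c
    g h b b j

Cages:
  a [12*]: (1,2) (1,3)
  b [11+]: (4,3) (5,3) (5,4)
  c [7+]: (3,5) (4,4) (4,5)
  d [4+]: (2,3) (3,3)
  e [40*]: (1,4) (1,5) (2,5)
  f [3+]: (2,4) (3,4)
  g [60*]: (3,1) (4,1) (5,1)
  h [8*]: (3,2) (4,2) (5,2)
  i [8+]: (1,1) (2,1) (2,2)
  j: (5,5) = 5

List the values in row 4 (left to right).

Cage j is given, so (5,5) = 5.
Cage e needs product 40, leaving (1,4) = 5.
The only place for 1 in row 1 is (1,1).
In row 1, 2 can only go at (1,5), so (1,5) = 2.
Column 5 already has 2, so (2,5) = 4.
Column 5 already has 4, which forces (4,5) = 1.
Column 5 now contains 1, which forces (3,5) = 3.
Cage c has sum 7, which forces (4,4) = 3.
Cage d's pair has sum 4, leaving (2,3) = 3.
Row 3 already has 3, which forces (3,3) = 1.
1 is placed in row 3, so (3,4) = 2.
Cage g has product 60, leaving (5,1) = 3.
2 is placed in column 4; hence (5,4) = 4.
The two cells of cage a must have product 12, leaving (1,2) = 3.
3 is placed in column 3, leaving (1,3) = 4.
2 is placed in column 4, so (2,4) = 1.
Row 3 now contains 2, leaving (3,2) = 4.
The 3 cells of cage h must have product 8; hence (4,2) = 2.
Cage b needs sum 11, leaving (4,3) = 5.
Cage h needs product 8, leaving (5,2) = 1.
Row 5 now contains 4; hence (5,3) = 2.
Cage i needs sum 8; hence (2,1) = 2.
Column 2 already has 2; hence (2,2) = 5.
4 is placed in row 3, leaving (3,1) = 5.
Row 4 now contains 5, which forces (4,1) = 4.
Filled in: 1 3 4 5 2 / 2 5 3 1 4 / 5 4 1 2 3 / 4 2 5 3 1 / 3 1 2 4 5.

4 2 5 3 1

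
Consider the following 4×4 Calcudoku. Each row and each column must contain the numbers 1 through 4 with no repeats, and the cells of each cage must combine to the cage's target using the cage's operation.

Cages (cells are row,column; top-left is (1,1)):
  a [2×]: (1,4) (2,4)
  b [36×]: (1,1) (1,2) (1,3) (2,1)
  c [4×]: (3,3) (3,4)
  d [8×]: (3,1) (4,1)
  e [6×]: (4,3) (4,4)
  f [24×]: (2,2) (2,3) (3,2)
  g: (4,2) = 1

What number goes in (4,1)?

4

The 4 cells of cage b must have product 36, so (2,1) = 3.
Cage g is given, leaving (4,2) = 1.
Cage f has product 24; hence (3,2) = 3.
The 4 cells of cage b must have product 36, leaving (1,1) = 1.
Column 2 now contains 3; hence (1,2) = 4.
The 4 cells of cage b must have product 36; hence (1,3) = 3.
1 is placed in row 1, leaving (1,4) = 2.
Column 2 already has 4, so (2,2) = 2.
Row 2 now contains 2, which forces (2,3) = 4.
Column 4 already has 2; hence (2,4) = 1.
4 is placed in column 3, so (3,3) = 1.
1 is placed in column 4, which forces (3,4) = 4.
Column 3 now contains 3, leaving (4,3) = 2.
Column 4 already has 2, which forces (4,4) = 3.
4 is placed in row 3, so (3,1) = 2.
Row 4 already has 2; hence (4,1) = 4.
The full grid is 1 4 3 2 / 3 2 4 1 / 2 3 1 4 / 4 1 2 3.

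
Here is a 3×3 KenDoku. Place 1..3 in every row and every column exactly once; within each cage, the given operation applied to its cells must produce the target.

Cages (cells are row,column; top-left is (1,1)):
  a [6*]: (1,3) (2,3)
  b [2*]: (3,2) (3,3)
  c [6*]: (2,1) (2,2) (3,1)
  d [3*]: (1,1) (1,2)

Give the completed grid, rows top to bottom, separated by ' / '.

Row 1 needs a 2, and only (1,3) is open for it.
Column 3 now contains 2; hence (2,3) = 3.
Cage b's pair has product 2, which forces (3,2) = 2.
Column 3 now contains 2; hence (3,3) = 1.
The 3 cells of cage c must have product 6; hence (2,1) = 2.
Column 2 already has 2, leaving (2,2) = 1.
Row 3 now contains 1, so (3,1) = 3.
Column 1 now contains 3, leaving (1,1) = 1.
Column 2 now contains 1, which forces (1,2) = 3.

1 3 2 / 2 1 3 / 3 2 1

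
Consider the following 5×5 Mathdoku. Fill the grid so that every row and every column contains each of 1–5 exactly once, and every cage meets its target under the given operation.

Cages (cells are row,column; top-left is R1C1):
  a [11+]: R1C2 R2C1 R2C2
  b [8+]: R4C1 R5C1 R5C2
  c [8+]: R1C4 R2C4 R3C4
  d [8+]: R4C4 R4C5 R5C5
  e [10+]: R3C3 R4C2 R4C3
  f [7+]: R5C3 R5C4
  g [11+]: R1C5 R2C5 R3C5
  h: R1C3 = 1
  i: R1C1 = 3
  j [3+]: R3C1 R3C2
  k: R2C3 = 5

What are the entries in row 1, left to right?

3 4 1 2 5

Cage i is a single given cell, leaving R1C1 = 3.
H is a freebie, so R1C3 = 1.
K is a freebie, so R2C3 = 5.
In row 2, 1 can only go at R2C4, so R2C4 = 1.
In row 2, 3 can only go at R2C2, so R2C2 = 3.
Cage a needs sum 11, which forces R1C2 = 4.
Cage a has sum 11, so R2C1 = 4.
Row 2 already has 4, leaving R2C5 = 2.
Column 2 already has 4, so R4C2 = 5.
2 is placed in column 5, leaving R1C5 = 5.
Cage g has sum 11, which forces R3C5 = 4.
Cage b needs sum 8, so R5C1 = 5.
Row 1 already has 5, leaving R1C4 = 2.
The 3 cells of cage c must have sum 8; hence R3C4 = 5.
Cage d needs sum 8, leaving R4C4 = 4.
Column 4 already has 4; hence R5C4 = 3.
Row 5 now contains 3, so R5C5 = 1.
The 3 cells of cage b must have sum 8; hence R4C1 = 1.
Column 5 already has 1, so R4C5 = 3.
Row 5 now contains 1, so R5C2 = 2.
Row 5 now contains 3; hence R5C3 = 4.
1 is placed in column 1, leaving R3C1 = 2.
2 is placed in column 2; hence R3C2 = 1.
Cage e has sum 10, leaving R3C3 = 3.
Row 4 now contains 3, leaving R4C3 = 2.
Completed grid: 3 4 1 2 5 / 4 3 5 1 2 / 2 1 3 5 4 / 1 5 2 4 3 / 5 2 4 3 1.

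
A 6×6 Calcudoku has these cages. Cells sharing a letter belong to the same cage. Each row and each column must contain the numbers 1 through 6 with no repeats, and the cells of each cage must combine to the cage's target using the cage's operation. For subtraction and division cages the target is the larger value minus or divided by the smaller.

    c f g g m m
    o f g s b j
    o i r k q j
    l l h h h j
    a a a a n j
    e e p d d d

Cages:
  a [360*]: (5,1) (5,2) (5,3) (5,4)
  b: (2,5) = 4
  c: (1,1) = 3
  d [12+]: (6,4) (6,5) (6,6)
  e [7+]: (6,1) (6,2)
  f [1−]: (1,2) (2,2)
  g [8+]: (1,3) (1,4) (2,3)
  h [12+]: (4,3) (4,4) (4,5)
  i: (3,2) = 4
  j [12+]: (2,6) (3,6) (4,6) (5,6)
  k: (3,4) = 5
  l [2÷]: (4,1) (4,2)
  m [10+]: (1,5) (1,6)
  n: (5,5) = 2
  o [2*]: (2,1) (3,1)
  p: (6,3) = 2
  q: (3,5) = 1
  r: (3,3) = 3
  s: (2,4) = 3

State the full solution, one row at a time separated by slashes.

Cage c is a single given cell, so (1,1) = 3.
Cage s is given, leaving (2,4) = 3.
B is a freebie, so (2,5) = 4.
I is a freebie, which forces (3,2) = 4.
R is a freebie, leaving (3,3) = 3.
Cage k is given, which forces (3,4) = 5.
Q is a freebie; hence (3,5) = 1.
Cage n is given, which forces (5,5) = 2.
Cage p is given, which forces (6,3) = 2.
Column 5 already has 4, so (1,5) = 6.
Cage m needs two cells with sum 10, leaving (1,6) = 4.
Cage o's pair has product 2, leaving (2,1) = 1.
Row 2 already has 1, leaving (2,3) = 5.
Row 3 now contains 1, leaving (3,1) = 2.
Row 3 now contains 2, so (3,6) = 6.
The 4 cells of cage a must have product 360, leaving (5,2) = 3.
Column 3 already has 5; hence (1,3) = 1.
Cage g has sum 8; hence (1,4) = 2.
Column 6 now contains 6; hence (2,6) = 2.
Cage l's pair has quotient 2; hence (4,1) = 4.
Cage l's pair has quotient 2; hence (4,2) = 2.
Column 3 already has 1, leaving (4,3) = 6.
Row 4 already has 6, so (4,4) = 1.
Cage h has sum 12, which forces (4,5) = 5.
Cage j has sum 12, which forces (4,6) = 3.
The 4 cells of cage a must have product 360; hence (5,1) = 5.
Column 3 already has 6, leaving (5,3) = 4.
4 is placed in row 5, so (5,4) = 6.
Cage j has sum 12, so (5,6) = 1.
Cage e's pair has sum 7, which forces (6,1) = 6.
Cage e needs two cells with sum 7, leaving (6,2) = 1.
Column 4 now contains 6; hence (6,4) = 4.
5 is placed in column 5; hence (6,5) = 3.
1 is placed in column 6, leaving (6,6) = 5.
Row 1 already has 1, leaving (1,2) = 5.
Row 2 already has 2, so (2,2) = 6.

3 5 1 2 6 4 / 1 6 5 3 4 2 / 2 4 3 5 1 6 / 4 2 6 1 5 3 / 5 3 4 6 2 1 / 6 1 2 4 3 5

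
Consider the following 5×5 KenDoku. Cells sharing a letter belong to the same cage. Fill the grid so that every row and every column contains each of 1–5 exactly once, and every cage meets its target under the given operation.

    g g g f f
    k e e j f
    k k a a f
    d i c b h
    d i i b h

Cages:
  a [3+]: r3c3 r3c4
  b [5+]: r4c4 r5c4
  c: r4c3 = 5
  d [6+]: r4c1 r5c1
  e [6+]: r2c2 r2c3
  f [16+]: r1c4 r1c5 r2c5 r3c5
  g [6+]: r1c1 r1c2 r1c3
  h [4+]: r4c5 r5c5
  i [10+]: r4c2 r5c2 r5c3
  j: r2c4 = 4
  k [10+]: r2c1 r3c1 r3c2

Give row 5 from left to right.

J is a freebie, so r2c4 = 4.
Cage c is a single given cell, so r4c3 = 5.
Column 4 already has 4; hence r1c4 = 5.
Cage e's pair has sum 6; hence r2c2 = 5.
The two cells of cage e must have sum 6; hence r2c3 = 1.
Row 2 already has 5, leaving r2c5 = 2.
Column 3 already has 1; hence r3c3 = 2.
Row 3 now contains 2; hence r3c4 = 1.
Column 3 now contains 2, so r1c3 = 3.
Column 5 now contains 2, which forces r1c5 = 4.
Row 2 now contains 2, which forces r2c1 = 3.
The 3 cells of cage k must have sum 10; hence r3c1 = 4.
Cage k has sum 10, so r3c2 = 3.
Cage f has sum 16; hence r3c5 = 5.
Column 2 already has 3; hence r4c2 = 4.
Column 2 now contains 4, so r5c2 = 2.
3 is placed in column 3, leaving r5c3 = 4.
2 is placed in row 5, so r5c4 = 3.
3 is placed in row 5, leaving r5c5 = 1.
Cage g has sum 6; hence r1c1 = 2.
Column 2 now contains 2, leaving r1c2 = 1.
Cage d's pair has sum 6, which forces r4c1 = 1.
3 is placed in column 4; hence r4c4 = 2.
Column 5 already has 1, leaving r4c5 = 3.
2 is placed in row 5, leaving r5c1 = 5.
The full grid is 2 1 3 5 4 / 3 5 1 4 2 / 4 3 2 1 5 / 1 4 5 2 3 / 5 2 4 3 1.

5 2 4 3 1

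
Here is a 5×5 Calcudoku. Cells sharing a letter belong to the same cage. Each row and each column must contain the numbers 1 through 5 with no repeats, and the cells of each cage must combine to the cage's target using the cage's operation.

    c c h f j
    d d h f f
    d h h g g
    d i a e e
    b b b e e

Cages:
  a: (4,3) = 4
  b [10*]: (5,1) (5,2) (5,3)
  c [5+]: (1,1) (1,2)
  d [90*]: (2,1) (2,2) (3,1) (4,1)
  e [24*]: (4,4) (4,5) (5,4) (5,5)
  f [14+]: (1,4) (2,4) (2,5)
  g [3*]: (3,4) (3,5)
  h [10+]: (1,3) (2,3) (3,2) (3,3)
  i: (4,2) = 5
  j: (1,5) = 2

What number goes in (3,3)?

2

The 3 cells of cage f must have sum 14, leaving (1,4) = 5.
Cage j is a single given cell, leaving (1,5) = 2.
The 4 cells of cage d must have product 90, which forces (2,2) = 3.
Cage f needs sum 14, which forces (2,4) = 4.
Cage f has sum 14, which forces (2,5) = 5.
Cage i is given; hence (4,2) = 5.
Cage a is a single given cell, which forces (4,3) = 4.
Row 2 now contains 5, so (2,1) = 2.
2 is placed in row 2, which forces (2,3) = 1.
The 4 cells of cage d must have product 90, which forces (3,1) = 5.
The 4 cells of cage d must have product 90, which forces (4,1) = 3.
Row 4 already has 3, leaving (4,5) = 1.
5 is placed in column 1, which forces (5,1) = 1.
Row 5 already has 1, so (5,2) = 2.
Row 5 already has 2, so (5,3) = 5.
Row 5 already has 2, so (5,4) = 3.
Cage e needs product 24, leaving (5,5) = 4.
1 is placed in column 1; hence (1,1) = 4.
Cage c needs two cells with sum 5; hence (1,2) = 1.
Column 3 now contains 1, leaving (1,3) = 3.
The 4 cells of cage h must have sum 10; hence (3,2) = 4.
Cage h needs sum 10, which forces (3,3) = 2.
Column 4 already has 3, leaving (3,4) = 1.
1 is placed in column 5; hence (3,5) = 3.
Row 4 now contains 1, leaving (4,4) = 2.
Filled in: 4 1 3 5 2 / 2 3 1 4 5 / 5 4 2 1 3 / 3 5 4 2 1 / 1 2 5 3 4.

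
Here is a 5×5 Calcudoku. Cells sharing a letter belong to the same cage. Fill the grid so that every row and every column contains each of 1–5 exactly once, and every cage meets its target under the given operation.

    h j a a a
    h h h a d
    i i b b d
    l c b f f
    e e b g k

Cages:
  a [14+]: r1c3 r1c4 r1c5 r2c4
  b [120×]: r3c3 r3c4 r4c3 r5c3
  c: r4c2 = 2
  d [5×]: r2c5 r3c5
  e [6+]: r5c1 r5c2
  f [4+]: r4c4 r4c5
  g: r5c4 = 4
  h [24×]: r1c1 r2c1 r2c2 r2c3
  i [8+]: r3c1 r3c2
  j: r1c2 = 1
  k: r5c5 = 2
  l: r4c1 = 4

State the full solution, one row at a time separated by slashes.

Cage j is a single given cell; hence r1c2 = 1.
Cage l is given, so r4c1 = 4.
Cage c is given, which forces r4c2 = 2.
Cage g is a single given cell; hence r5c4 = 4.
Cage k is given, so r5c5 = 2.
The 4 cells of cage b must have product 120, which forces r3c3 = 4.
The 4 cells of cage b must have product 120, leaving r3c4 = 2.
Cage e needs two cells with sum 6, so r5c1 = 1.
4 is placed in row 5, so r5c2 = 5.
Row 5 now contains 5, which forces r5c3 = 3.
Cage a has sum 14, which forces r1c3 = 2.
Cage a has sum 14, so r1c5 = 4.
Cage h needs product 24; hence r2c2 = 4.
The 4 cells of cage h must have product 24, leaving r2c3 = 1.
1 is placed in row 2, which forces r2c5 = 5.
The two cells of cage i must have sum 8, so r3c1 = 5.
Column 2 already has 5, which forces r3c2 = 3.
Column 5 now contains 5, so r3c5 = 1.
Column 3 now contains 3; hence r4c3 = 5.
Column 5 now contains 1, leaving r4c5 = 3.
2 is placed in row 1, leaving r1c1 = 3.
Cage a needs sum 14, so r1c4 = 5.
Cage h needs product 24, so r2c1 = 2.
Row 2 already has 5, which forces r2c4 = 3.
3 is placed in row 4, leaving r4c4 = 1.

3 1 2 5 4 / 2 4 1 3 5 / 5 3 4 2 1 / 4 2 5 1 3 / 1 5 3 4 2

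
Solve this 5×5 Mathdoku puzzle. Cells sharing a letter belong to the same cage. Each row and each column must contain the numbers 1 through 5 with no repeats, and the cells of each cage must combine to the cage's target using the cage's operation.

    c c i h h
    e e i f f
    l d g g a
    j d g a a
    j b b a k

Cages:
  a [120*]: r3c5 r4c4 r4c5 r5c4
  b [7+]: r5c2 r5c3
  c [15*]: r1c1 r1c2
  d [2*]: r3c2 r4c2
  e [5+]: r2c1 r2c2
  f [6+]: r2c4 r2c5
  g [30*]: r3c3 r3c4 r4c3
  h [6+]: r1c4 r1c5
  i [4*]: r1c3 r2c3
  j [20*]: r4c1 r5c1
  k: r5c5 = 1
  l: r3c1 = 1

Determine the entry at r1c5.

Cage l is a single given cell; hence r3c1 = 1.
1 is placed in row 3; hence r3c2 = 2.
2 is placed in column 2, leaving r4c2 = 1.
K is a freebie, which forces r5c5 = 1.
The two cells of cage e must have sum 5; hence r2c1 = 2.
The two cells of cage e must have sum 5, so r2c2 = 3.
The 3 cells of cage g must have product 30; hence r4c3 = 2.
The two cells of cage c must have product 15, leaving r1c1 = 3.
Column 2 now contains 3, which forces r1c2 = 5.
Cage f needs two cells with sum 6, which forces r2c4 = 1.
The two cells of cage f must have sum 6; hence r2c5 = 5.
Cage b needs two cells with sum 7; hence r5c2 = 4.
Cage b needs two cells with sum 7, so r5c3 = 3.
The 4 cells of cage a must have product 120, leaving r5c4 = 2.
Cage i needs two cells with product 4, leaving r1c3 = 1.
Column 4 now contains 2; hence r1c4 = 4.
Cage h's pair has sum 6, so r1c5 = 2.
1 is placed in row 2; hence r2c3 = 4.
3 is placed in column 3; hence r3c3 = 5.
Cage g needs product 30; hence r3c4 = 3.
Row 3 already has 3, leaving r3c5 = 4.
Cage j's pair has product 20, so r4c1 = 4.
The 4 cells of cage a must have product 120; hence r4c4 = 5.
Column 5 already has 4, so r4c5 = 3.
Row 5 already has 4; hence r5c1 = 5.
The full grid is 3 5 1 4 2 / 2 3 4 1 5 / 1 2 5 3 4 / 4 1 2 5 3 / 5 4 3 2 1.

2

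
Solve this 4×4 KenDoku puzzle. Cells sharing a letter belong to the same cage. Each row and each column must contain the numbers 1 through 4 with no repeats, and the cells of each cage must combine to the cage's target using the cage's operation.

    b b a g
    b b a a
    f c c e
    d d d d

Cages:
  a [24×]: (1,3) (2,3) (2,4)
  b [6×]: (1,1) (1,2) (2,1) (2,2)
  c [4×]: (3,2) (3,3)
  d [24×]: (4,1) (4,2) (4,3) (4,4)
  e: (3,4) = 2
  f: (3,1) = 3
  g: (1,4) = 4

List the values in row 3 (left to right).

3 4 1 2

G is a freebie, so (1,4) = 4.
F is a freebie; hence (3,1) = 3.
E is a freebie, so (3,4) = 2.
Cage a needs product 24, leaving (1,3) = 2.
Cage a needs product 24; hence (2,3) = 4.
2 is placed in column 4; hence (2,4) = 3.
4 is placed in column 3, so (3,3) = 1.
Column 3 already has 1, which forces (4,3) = 3.
Column 4 already has 3, leaving (4,4) = 1.
Row 1 already has 2; hence (1,1) = 1.
Cage b needs product 6, so (1,2) = 3.
Cage b needs product 6, so (2,1) = 2.
Row 2 already has 3, leaving (2,2) = 1.
1 is placed in row 3, so (3,2) = 4.
2 is placed in column 1, so (4,1) = 4.
Column 2 now contains 4, which forces (4,2) = 2.
Filled in: 1 3 2 4 / 2 1 4 3 / 3 4 1 2 / 4 2 3 1.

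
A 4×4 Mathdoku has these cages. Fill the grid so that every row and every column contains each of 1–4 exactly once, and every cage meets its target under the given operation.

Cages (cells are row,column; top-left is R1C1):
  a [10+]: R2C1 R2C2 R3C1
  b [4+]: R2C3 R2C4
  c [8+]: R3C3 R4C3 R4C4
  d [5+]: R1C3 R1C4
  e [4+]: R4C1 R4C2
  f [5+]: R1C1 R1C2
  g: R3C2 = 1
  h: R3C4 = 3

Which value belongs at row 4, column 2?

G is a freebie; hence R3C2 = 1.
Cage h is a single given cell, which forces R3C4 = 3.
Column 2 already has 1, which forces R4C2 = 3.
Cage a needs sum 10, leaving R2C1 = 2.
Column 2 now contains 3, which forces R2C2 = 4.
The two cells of cage b must have sum 4, which forces R2C3 = 3.
3 is placed in column 4; hence R2C4 = 1.
3 is placed in row 3, which forces R3C1 = 4.
Cage c has sum 8, which forces R3C3 = 2.
Row 4 already has 3, so R4C1 = 1.
Cage c has sum 8, which forces R4C3 = 4.
The 3 cells of cage c must have sum 8; hence R4C4 = 2.
Column 1 already has 1; hence R1C1 = 3.
Column 2 already has 4; hence R1C2 = 2.
Column 3 now contains 4; hence R1C3 = 1.
2 is placed in column 4, leaving R1C4 = 4.
Completed grid: 3 2 1 4 / 2 4 3 1 / 4 1 2 3 / 1 3 4 2.

3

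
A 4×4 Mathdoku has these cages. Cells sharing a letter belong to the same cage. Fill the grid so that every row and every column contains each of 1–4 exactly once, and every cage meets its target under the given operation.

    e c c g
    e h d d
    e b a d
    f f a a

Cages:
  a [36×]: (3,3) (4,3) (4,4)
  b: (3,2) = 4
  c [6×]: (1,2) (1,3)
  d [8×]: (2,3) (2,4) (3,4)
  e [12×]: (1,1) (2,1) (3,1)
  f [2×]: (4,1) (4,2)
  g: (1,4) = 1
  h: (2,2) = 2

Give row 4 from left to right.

2 1 4 3

Cage g is a single given cell; hence (1,4) = 1.
Cage h is a single given cell, which forces (2,2) = 2.
Row 2 now contains 2, leaving (2,4) = 4.
B is a freebie; hence (3,2) = 4.
Cage a needs product 36, which forces (3,3) = 3.
Column 4 now contains 4, which forces (3,4) = 2.
2 is placed in column 2, leaving (4,2) = 1.
The 3 cells of cage a must have product 36, so (4,3) = 4.
The 3 cells of cage a must have product 36; hence (4,4) = 3.
Cage e has product 12, which forces (1,1) = 4.
2 is placed in column 2, leaving (1,2) = 3.
3 is placed in column 3, leaving (1,3) = 2.
The 3 cells of cage e must have product 12; hence (2,1) = 3.
4 is placed in row 2, so (2,3) = 1.
3 is placed in row 3, so (3,1) = 1.
Row 4 now contains 1; hence (4,1) = 2.
The full grid is 4 3 2 1 / 3 2 1 4 / 1 4 3 2 / 2 1 4 3.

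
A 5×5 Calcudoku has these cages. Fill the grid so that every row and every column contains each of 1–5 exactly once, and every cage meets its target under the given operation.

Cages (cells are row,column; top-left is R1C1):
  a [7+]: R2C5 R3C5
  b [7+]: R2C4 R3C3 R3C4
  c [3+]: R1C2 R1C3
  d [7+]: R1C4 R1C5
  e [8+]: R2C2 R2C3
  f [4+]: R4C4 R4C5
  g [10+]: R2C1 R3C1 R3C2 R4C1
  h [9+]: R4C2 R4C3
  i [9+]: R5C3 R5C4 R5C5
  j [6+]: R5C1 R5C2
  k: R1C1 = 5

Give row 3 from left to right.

3 4 1 2 5

Cage k is given; hence R1C1 = 5.
The only place for 2 in row 4 is R4C1.
The only place for 3 in column 1 is R3C1.
The two cells of cage a must have sum 7, leaving R2C5 = 2.
3 is placed in row 3; hence R3C5 = 5.
In column 2, 3 can only go at R2C2, so R2C2 = 3.
Row 2 already has 3; hence R2C3 = 5.
Column 3 already has 5, which forces R4C3 = 4.
Row 4 already has 4, so R4C2 = 5.
Column 2 already has 5; hence R5C2 = 2.
2 is placed in column 2, leaving R1C2 = 1.
Cage c needs two cells with sum 3; hence R1C3 = 2.
Column 2 already has 1, which forces R3C2 = 4.
2 is placed in column 3; hence R3C3 = 1.
Row 3 now contains 1, so R3C4 = 2.
Cage j's pair has sum 6, which forces R5C1 = 4.
Column 3 now contains 1, leaving R5C3 = 3.
The 3 cells of cage i must have sum 9, leaving R5C4 = 5.
3 is placed in row 5; hence R5C5 = 1.
Column 1 already has 4, which forces R2C1 = 1.
The 3 cells of cage b must have sum 7, so R2C4 = 4.
The two cells of cage f must have sum 4, which forces R4C4 = 1.
1 is placed in column 5, so R4C5 = 3.
4 is placed in column 4, which forces R1C4 = 3.
Column 5 already has 3, so R1C5 = 4.
Completed grid: 5 1 2 3 4 / 1 3 5 4 2 / 3 4 1 2 5 / 2 5 4 1 3 / 4 2 3 5 1.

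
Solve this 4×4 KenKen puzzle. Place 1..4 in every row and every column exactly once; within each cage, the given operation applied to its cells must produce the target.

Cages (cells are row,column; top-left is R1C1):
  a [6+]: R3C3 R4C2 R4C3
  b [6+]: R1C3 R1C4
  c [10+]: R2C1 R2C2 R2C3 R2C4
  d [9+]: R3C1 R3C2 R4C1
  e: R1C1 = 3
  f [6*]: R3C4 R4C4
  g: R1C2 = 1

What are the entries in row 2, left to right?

Cage e is a single given cell, which forces R1C1 = 3.
Cage g is a single given cell, so R1C2 = 1.
In row 4, 1 can only go at R4C3, so R4C3 = 1.
Row 3 needs a 1, and only R3C1 is open for it.
Cage c has sum 10; hence R2C4 = 1.
Cage d has sum 9, which forces R3C2 = 4.
Cage d has sum 9, so R4C1 = 4.
4 is placed in column 1; hence R2C1 = 2.
Cage c has sum 10, so R2C2 = 3.
The 4 cells of cage c must have sum 10, so R2C3 = 4.
Column 2 already has 3, which forces R4C2 = 2.
Row 4 now contains 2, so R4C4 = 3.
Column 3 now contains 4, leaving R1C3 = 2.
Cage b's pair has sum 6; hence R1C4 = 4.
Cage a has sum 6, which forces R3C3 = 3.
3 is placed in column 4; hence R3C4 = 2.
The full grid is 3 1 2 4 / 2 3 4 1 / 1 4 3 2 / 4 2 1 3.

2 3 4 1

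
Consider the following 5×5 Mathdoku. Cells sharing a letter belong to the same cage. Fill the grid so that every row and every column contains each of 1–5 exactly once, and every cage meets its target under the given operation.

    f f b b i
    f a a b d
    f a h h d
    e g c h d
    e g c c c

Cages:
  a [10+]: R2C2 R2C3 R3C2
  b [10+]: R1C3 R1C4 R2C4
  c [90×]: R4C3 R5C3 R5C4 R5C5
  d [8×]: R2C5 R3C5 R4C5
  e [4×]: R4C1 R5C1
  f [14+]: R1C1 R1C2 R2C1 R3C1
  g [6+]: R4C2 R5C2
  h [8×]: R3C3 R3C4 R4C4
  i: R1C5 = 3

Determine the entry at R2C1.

3

Cage i is a single given cell; hence R1C5 = 3.
Cage c has product 90, so R4C3 = 3.
Cage c has product 90, leaving R5C4 = 3.
The only place for 5 in row 4 is R4C2.
Cage g's pair has sum 6, which forces R5C2 = 1.
Cage e's pair has product 4; hence R4C1 = 1.
Row 5 already has 1, leaving R5C1 = 4.
The 4 cells of cage f must have sum 14; hence R1C2 = 4.
The 3 cells of cage a must have sum 10, which forces R2C3 = 5.
Cage b needs sum 10, which forces R2C4 = 4.
Column 4 now contains 4, leaving R4C4 = 2.
Row 4 now contains 2, leaving R4C5 = 4.
Column 3 already has 5, so R5C3 = 2.
2 is placed in row 5, leaving R5C5 = 5.
Column 3 already has 5, leaving R1C3 = 1.
Cage b needs sum 10, so R1C4 = 5.
Cage h has product 8; hence R3C3 = 4.
Column 4 now contains 2, so R3C4 = 1.
1 is placed in row 3; hence R3C5 = 2.
Row 1 already has 5, leaving R1C1 = 2.
Cage f has sum 14; hence R2C1 = 3.
Cage a has sum 10, which forces R2C2 = 2.
Column 5 already has 2, which forces R2C5 = 1.
Cage f has sum 14, which forces R3C1 = 5.
Row 3 already has 2, leaving R3C2 = 3.
Completed grid: 2 4 1 5 3 / 3 2 5 4 1 / 5 3 4 1 2 / 1 5 3 2 4 / 4 1 2 3 5.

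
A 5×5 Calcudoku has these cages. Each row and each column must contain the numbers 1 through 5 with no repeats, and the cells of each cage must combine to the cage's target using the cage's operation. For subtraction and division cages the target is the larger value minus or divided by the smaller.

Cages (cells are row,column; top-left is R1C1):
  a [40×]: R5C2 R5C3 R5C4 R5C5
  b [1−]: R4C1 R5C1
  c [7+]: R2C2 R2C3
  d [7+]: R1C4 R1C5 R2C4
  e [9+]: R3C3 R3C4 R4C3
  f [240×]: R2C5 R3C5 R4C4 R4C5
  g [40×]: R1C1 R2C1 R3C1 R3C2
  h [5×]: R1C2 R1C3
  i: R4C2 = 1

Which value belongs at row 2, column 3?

4

Cage i is given; hence R4C2 = 1.
The 4 cells of cage f must have product 240, so R4C4 = 4.
1 is placed in column 2, which forces R1C2 = 5.
Cage h's pair has product 5, which forces R1C3 = 1.
Row 1 needs a 3, and only R1C4 is open for it.
The 3 cells of cage d must have sum 7, leaving R1C5 = 2.
The 3 cells of cage d must have sum 7, leaving R2C4 = 2.
Column 4 now contains 2, which forces R3C4 = 1.
1 is placed in column 4; hence R5C4 = 5.
Row 1 now contains 2; hence R1C1 = 4.
Cage g has product 40, so R2C1 = 1.
1 is placed in row 3, which forces R3C1 = 5.
Cage g has product 40, so R3C2 = 2.
Row 3 already has 5, which forces R3C3 = 3.
3 is placed in row 3, which forces R3C5 = 4.
3 is placed in column 3, which forces R4C3 = 5.
Row 4 already has 5, which forces R4C5 = 3.
Column 2 now contains 2, which forces R5C2 = 4.
Row 5 now contains 4; hence R5C3 = 2.
Cage a needs product 40, so R5C5 = 1.
4 is placed in column 2; hence R2C2 = 3.
3 is placed in column 3; hence R2C3 = 4.
3 is placed in column 5, which forces R2C5 = 5.
3 is placed in row 4; hence R4C1 = 2.
2 is placed in row 5; hence R5C1 = 3.
Completed grid: 4 5 1 3 2 / 1 3 4 2 5 / 5 2 3 1 4 / 2 1 5 4 3 / 3 4 2 5 1.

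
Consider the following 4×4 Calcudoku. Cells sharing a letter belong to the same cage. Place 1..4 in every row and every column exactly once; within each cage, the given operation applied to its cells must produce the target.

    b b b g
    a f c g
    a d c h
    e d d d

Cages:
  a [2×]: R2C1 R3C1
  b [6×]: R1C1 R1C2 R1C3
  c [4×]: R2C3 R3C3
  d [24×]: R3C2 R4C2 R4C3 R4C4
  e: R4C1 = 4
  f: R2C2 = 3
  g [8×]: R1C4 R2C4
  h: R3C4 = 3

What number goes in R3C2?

4

Cage f is a single given cell; hence R2C2 = 3.
Cage h is given, leaving R3C4 = 3.
E is a freebie, leaving R4C1 = 4.
Cage d has product 24, leaving R3C2 = 4.
4 is placed in row 3, which forces R3C3 = 1.
The 4 cells of cage d must have product 24, so R4C3 = 3.
The 3 cells of cage b must have product 6, so R1C1 = 3.
The 3 cells of cage b must have product 6, which forces R1C2 = 1.
Column 3 now contains 3; hence R1C3 = 2.
2 is placed in row 1, leaving R1C4 = 4.
The two cells of cage a must have product 2, which forces R2C1 = 1.
1 is placed in column 3, leaving R2C3 = 4.
4 is placed in column 4, so R2C4 = 2.
Row 3 already has 1, so R3C1 = 2.
Column 2 now contains 1; hence R4C2 = 2.
Column 4 now contains 2, leaving R4C4 = 1.
The full grid is 3 1 2 4 / 1 3 4 2 / 2 4 1 3 / 4 2 3 1.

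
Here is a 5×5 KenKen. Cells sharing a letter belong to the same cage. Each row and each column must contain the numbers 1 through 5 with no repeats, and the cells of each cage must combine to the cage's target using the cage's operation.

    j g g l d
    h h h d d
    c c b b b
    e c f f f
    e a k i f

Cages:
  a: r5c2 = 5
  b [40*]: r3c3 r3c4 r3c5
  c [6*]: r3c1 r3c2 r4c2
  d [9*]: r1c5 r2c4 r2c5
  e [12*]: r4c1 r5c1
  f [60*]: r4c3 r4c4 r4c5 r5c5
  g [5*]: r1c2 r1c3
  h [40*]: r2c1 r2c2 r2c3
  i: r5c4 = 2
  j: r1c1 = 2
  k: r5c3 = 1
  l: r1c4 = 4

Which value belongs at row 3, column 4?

Cage j is given; hence r1c1 = 2.
Cage l is a single given cell, leaving r1c4 = 4.
The 3 cells of cage d must have product 9, leaving r1c5 = 3.
The 3 cells of cage d must have product 9; hence r2c4 = 3.
Cage d needs product 9, so r2c5 = 1.
Cage a is given, so r5c2 = 5.
Cage k is a single given cell; hence r5c3 = 1.
I is a freebie, so r5c4 = 2.
Row 5 already has 2, so r5c5 = 4.
5 is placed in column 2; hence r1c2 = 1.
Column 3 already has 1, so r1c3 = 5.
Cage b has product 40, which forces r3c3 = 4.
Column 4 now contains 2, which forces r3c4 = 5.
Cage b needs product 40, leaving r3c5 = 2.
The two cells of cage e must have product 12, leaving r4c1 = 4.
The 4 cells of cage f must have product 60, leaving r4c3 = 3.
Cage f has product 60, so r4c4 = 1.
4 is placed in column 5; hence r4c5 = 5.
Row 5 now contains 4, which forces r5c1 = 3.
Column 1 now contains 4, leaving r2c1 = 5.
Cage h needs product 40, leaving r2c2 = 4.
Column 3 now contains 4, which forces r2c3 = 2.
3 is placed in column 1; hence r3c1 = 1.
Row 3 already has 2; hence r3c2 = 3.
Row 4 now contains 3; hence r4c2 = 2.
Filled in: 2 1 5 4 3 / 5 4 2 3 1 / 1 3 4 5 2 / 4 2 3 1 5 / 3 5 1 2 4.

5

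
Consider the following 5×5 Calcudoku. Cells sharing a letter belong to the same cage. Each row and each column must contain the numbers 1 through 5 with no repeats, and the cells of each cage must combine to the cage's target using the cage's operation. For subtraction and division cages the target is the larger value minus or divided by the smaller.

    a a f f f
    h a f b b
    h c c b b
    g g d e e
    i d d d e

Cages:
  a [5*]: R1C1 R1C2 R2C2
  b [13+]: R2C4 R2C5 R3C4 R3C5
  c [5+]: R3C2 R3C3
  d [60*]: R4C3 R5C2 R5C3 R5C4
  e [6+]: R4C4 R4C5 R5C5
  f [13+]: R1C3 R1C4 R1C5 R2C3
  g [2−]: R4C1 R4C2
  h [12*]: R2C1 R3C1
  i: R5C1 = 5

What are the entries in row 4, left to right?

Cage a needs product 5, leaving R1C1 = 1.
The 3 cells of cage a must have product 5, so R1C2 = 5.
Cage a has product 5, which forces R2C2 = 1.
Cage i is a single given cell, which forces R5C1 = 5.
The 4 cells of cage f must have sum 13, so R2C3 = 4.
Cage d has product 60, so R4C3 = 5.
Row 2 already has 4, so R2C1 = 3.
The two cells of cage h must have product 12, so R3C1 = 4.
Column 1 now contains 4, leaving R4C1 = 2.
Row 4 now contains 2; hence R4C2 = 4.
Column 2 now contains 4, which forces R5C2 = 3.
3 is placed in row 5, which forces R5C3 = 1.
Row 5 now contains 1, so R5C4 = 4.
Row 5 now contains 1, which forces R5C5 = 2.
The 4 cells of cage f must have sum 13, so R1C5 = 4.
Cage b needs sum 13; hence R2C4 = 2.
Column 5 now contains 2, leaving R2C5 = 5.
Column 2 now contains 3, which forces R3C2 = 2.
Cage c needs two cells with sum 5, leaving R3C3 = 3.
The 4 cells of cage b must have sum 13, leaving R3C4 = 5.
The 4 cells of cage b must have sum 13, so R3C5 = 1.
1 is placed in column 5; hence R4C5 = 3.
3 is placed in column 3, leaving R1C3 = 2.
2 is placed in column 4, which forces R1C4 = 3.
Row 4 already has 3, so R4C4 = 1.
The full grid is 1 5 2 3 4 / 3 1 4 2 5 / 4 2 3 5 1 / 2 4 5 1 3 / 5 3 1 4 2.

2 4 5 1 3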